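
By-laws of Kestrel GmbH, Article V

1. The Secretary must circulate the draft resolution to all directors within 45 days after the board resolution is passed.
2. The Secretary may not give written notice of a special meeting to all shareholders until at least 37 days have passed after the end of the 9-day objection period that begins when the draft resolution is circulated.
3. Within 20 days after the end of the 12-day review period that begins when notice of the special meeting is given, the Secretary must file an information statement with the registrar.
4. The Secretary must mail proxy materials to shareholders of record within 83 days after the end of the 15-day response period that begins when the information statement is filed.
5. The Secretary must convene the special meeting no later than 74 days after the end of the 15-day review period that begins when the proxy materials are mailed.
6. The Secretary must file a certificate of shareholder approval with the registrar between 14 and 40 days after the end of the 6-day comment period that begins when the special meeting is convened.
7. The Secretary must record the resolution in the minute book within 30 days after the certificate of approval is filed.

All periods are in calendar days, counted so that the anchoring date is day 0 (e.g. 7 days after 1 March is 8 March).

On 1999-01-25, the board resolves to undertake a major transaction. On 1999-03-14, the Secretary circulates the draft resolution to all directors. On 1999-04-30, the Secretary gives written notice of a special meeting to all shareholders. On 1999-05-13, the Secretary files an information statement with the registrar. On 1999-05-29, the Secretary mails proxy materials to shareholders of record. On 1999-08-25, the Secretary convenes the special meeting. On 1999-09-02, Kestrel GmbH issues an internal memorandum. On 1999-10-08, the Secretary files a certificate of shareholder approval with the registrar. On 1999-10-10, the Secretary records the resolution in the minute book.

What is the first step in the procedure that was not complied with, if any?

Step 1

Step 1: 45 days after 1999-01-25 (when the board resolution is passed) is 1999-03-11; 1999-03-14 misses that deadline by 3 days.
That is the first point of non-compliance.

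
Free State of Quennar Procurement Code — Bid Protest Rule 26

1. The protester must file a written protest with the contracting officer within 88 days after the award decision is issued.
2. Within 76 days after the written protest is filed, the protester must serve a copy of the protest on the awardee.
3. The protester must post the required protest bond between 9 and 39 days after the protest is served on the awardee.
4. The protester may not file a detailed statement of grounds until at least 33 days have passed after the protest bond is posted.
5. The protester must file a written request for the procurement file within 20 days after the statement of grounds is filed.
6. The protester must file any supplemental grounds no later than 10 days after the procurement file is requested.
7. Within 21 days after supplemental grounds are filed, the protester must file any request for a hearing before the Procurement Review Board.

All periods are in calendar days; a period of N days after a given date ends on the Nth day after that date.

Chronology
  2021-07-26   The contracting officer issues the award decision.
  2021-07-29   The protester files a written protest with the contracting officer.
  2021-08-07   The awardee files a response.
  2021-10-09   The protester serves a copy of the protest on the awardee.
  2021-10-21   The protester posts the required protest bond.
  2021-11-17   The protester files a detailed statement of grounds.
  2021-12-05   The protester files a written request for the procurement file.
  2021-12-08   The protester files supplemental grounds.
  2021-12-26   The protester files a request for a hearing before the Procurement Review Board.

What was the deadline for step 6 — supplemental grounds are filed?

Step 6 runs from 2021-12-05, when the procurement file is requested. 10 days after 2021-12-05 is 2021-12-15.

2021-12-15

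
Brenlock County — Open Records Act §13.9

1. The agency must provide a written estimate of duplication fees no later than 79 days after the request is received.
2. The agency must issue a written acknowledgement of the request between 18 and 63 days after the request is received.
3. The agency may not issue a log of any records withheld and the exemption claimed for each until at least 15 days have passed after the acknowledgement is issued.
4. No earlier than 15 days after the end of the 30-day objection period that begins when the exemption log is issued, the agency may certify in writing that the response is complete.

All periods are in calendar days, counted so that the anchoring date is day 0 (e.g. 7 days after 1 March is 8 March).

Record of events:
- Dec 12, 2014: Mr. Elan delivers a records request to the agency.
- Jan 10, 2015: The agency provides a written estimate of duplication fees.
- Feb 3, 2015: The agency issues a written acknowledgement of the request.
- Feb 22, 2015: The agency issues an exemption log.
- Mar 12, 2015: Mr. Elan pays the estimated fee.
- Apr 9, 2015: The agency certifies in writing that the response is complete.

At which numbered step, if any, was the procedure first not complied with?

Step 1: 79 days after Dec 12, 2014 (when the request is received) is Mar 1, 2015; Jan 10, 2015 is within that limit.
Step 2: the window is 18–63 days after Dec 12, 2014 (when the request is received), so Dec 30, 2014 through Feb 13, 2015; Feb 3, 2015 falls inside that range.
Step 3: the earliest permitted date is 15 days after Feb 3, 2015 (when the acknowledgement is issued), i.e. Feb 18, 2015; done Feb 22, 2015 — permitted.
Step 4: the earliest permitted date is 15 days after Mar 24, 2015 (end of the 30-day objection period, which began when the exemption log is issued on Feb 22, 2015), i.e. Apr 8, 2015; Apr 9, 2015 is on or after that date.

None — every step was satisfied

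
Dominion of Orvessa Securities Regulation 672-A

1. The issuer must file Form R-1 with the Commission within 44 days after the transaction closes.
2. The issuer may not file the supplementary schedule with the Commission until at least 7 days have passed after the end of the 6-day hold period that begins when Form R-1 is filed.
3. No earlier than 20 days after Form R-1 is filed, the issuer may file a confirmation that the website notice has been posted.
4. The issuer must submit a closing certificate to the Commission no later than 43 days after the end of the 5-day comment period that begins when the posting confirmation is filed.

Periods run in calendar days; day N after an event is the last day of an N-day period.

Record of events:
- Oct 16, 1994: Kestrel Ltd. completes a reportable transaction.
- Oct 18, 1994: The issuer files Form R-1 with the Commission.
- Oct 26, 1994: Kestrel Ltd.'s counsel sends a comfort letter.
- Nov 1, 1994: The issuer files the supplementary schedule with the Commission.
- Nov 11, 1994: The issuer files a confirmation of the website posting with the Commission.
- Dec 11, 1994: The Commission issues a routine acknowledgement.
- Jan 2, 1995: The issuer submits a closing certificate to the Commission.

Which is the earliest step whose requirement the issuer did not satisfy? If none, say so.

Step 4

(1) due by Oct 16, 1994 + 44 days = Nov 29, 1994; Oct 18, 1994 is within that limit.
(2) permitted from Oct 24, 1994 + 7 days = Oct 31, 1994 onward; done Nov 1, 1994, after the minimum wait.
(3) permitted from Oct 18, 1994 + 20 days = Nov 7, 1994 onward; done Nov 11, 1994 — permitted.
(4) due by Nov 16, 1994 + 43 days = Dec 29, 1994; not done until Jan 2, 1995, 4 days after the deadline.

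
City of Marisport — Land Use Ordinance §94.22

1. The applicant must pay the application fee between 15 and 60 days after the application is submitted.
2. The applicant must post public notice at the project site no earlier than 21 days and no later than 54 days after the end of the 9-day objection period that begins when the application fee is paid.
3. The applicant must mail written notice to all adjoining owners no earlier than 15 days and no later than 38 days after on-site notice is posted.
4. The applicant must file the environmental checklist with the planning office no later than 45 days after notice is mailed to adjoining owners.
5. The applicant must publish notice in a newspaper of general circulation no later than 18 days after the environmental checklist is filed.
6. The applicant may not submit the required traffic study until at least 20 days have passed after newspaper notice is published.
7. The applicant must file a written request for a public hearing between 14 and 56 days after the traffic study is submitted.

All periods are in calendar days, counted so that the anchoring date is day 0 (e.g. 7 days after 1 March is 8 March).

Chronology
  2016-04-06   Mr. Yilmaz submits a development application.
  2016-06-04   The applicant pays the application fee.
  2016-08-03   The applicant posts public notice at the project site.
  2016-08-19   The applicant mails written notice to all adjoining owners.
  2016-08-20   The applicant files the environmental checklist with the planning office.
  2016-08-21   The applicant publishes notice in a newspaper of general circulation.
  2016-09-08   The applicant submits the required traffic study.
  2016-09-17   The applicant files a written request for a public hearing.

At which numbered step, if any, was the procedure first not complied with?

Step 1 — 15 and 60 days from 2016-04-06 (when the application is submitted) are 2016-04-21 and 2016-06-05 respectively; 2016-06-04 falls inside that range.
Step 2 — 21 and 54 days from 2016-06-13 (end of the 9-day objection period, which began when the application fee is paid on 2016-06-04) are 2016-07-04 and 2016-08-06 respectively; 2016-08-03 falls inside that range.
Step 3 — 15 and 38 days from 2016-08-03 (when on-site notice is posted) are 2016-08-18 and 2016-09-10 respectively; 2016-08-19 falls inside that range.
Step 4 — counting 45 days from 2016-08-19 (when notice is mailed to adjoining owners) gives a deadline of 2016-10-03; done 2016-08-20 — timely.
Step 5 — counting 18 days from 2016-08-20 (when the environmental checklist is filed) gives a deadline of 2016-09-07; done 2016-08-21 — timely.
Step 6 — must wait 20 days from 2016-08-21 (when newspaper notice is published), so not before 2016-09-10; done 2016-09-08 — 2 days too early.
Later steps need not be reached.

Step 6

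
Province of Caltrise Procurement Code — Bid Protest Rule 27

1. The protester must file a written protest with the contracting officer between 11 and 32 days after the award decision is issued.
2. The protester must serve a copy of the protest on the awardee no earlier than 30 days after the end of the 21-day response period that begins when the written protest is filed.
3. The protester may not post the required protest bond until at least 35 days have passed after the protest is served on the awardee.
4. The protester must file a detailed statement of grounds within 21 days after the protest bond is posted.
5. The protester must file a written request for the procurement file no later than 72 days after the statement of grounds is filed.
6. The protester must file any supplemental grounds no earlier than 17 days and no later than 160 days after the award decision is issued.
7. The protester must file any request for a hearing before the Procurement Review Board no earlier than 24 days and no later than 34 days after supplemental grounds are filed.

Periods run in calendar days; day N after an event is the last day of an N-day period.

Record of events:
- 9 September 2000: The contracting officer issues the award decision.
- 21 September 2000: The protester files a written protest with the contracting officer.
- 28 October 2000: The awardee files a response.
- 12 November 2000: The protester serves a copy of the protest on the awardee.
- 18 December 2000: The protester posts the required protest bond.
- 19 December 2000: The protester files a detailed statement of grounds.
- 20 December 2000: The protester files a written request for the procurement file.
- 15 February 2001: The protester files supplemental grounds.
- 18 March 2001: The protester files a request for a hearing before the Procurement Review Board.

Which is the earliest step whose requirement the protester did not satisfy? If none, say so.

None — every step was satisfied

(1) the permitted window runs from 9 September 2000 + 11 = 20 September 2000 to 9 September 2000 + 32 = 11 October 2000; done 21 September 2000, which is between those dates.
(2) permitted from 12 October 2000 + 30 days = 11 November 2000 onward; done 12 November 2000 — permitted.
(3) permitted from 12 November 2000 + 35 days = 17 December 2000 onward; 18 December 2000 is on or after that date.
(4) due by 18 December 2000 + 21 days = 8 January 2001; 19 December 2000 is within that limit.
(5) due by 19 December 2000 + 72 days = 1 March 2001; completed 20 December 2000, before the deadline.
(6) the permitted window runs from 9 September 2000 + 17 = 26 September 2000 to 9 September 2000 + 160 = 16 February 2001; 15 February 2001 falls inside that range.
(7) the permitted window runs from 15 February 2001 + 24 = 11 March 2001 to 15 February 2001 + 34 = 21 March 2001; done 18 March 2001 — within the window.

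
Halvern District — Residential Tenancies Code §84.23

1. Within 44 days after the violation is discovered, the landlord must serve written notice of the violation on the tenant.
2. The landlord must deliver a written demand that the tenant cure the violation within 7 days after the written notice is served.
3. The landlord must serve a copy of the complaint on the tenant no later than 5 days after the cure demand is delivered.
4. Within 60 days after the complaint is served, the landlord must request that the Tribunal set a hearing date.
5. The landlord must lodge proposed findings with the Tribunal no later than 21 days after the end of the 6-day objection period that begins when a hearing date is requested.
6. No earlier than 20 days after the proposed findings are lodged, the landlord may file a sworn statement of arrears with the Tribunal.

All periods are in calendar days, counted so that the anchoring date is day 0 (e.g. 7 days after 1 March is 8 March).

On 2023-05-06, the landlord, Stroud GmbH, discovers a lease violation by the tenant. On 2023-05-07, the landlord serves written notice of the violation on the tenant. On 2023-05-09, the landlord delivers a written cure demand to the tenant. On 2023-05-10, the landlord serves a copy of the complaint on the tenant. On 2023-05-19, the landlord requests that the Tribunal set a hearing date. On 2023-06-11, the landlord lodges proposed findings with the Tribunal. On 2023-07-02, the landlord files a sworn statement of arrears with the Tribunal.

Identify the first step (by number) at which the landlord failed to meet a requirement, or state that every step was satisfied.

(1) due by 2023-05-06 + 44 days = 2023-06-19; 2023-05-07 is within that limit.
(2) due by 2023-05-07 + 7 days = 2023-05-14; done 2023-05-09 — timely.
(3) due by 2023-05-09 + 5 days = 2023-05-14; completed 2023-05-10, before the deadline.
(4) due by 2023-05-10 + 60 days = 2023-07-09; completed 2023-05-19, before the deadline.
(5) due by 2023-05-25 + 21 days = 2023-06-15; 2023-06-11 is within that limit.
(6) permitted from 2023-06-11 + 20 days = 2023-07-01 onward; done 2023-07-02 — permitted.

None — every step was satisfied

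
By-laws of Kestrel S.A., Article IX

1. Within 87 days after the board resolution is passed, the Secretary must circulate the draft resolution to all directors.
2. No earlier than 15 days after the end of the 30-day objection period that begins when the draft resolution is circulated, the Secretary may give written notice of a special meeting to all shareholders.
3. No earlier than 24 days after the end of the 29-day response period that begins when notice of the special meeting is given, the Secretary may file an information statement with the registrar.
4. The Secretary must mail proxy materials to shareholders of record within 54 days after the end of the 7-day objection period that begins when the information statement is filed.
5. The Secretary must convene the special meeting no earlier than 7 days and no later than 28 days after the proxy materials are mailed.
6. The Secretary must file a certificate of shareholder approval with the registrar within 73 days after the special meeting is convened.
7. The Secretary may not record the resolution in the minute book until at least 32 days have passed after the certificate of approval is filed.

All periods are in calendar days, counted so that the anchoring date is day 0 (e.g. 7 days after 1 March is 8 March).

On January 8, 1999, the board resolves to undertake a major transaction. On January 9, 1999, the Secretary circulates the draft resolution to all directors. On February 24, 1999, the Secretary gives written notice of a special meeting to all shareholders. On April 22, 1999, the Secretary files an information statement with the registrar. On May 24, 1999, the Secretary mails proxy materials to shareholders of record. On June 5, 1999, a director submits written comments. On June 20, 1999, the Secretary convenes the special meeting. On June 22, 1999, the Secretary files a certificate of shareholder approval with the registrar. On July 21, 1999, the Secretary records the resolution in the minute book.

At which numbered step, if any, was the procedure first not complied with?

Step 1 — counting 87 days from January 8, 1999 (when the board resolution is passed) gives a deadline of April 5, 1999; done January 9, 1999 — timely.
Step 2 — must wait 15 days from February 8, 1999 (end of the 30-day objection period, which began when the draft resolution is circulated on January 9, 1999), so not before February 23, 1999; done February 24, 1999 — permitted.
Step 3 — must wait 24 days from March 25, 1999 (end of the 29-day response period, which began when notice of the special meeting is given on February 24, 1999), so not before April 18, 1999; done April 22, 1999 — permitted.
Step 4 — counting 54 days from April 29, 1999 (end of the 7-day objection period, which began when the information statement is filed on April 22, 1999) gives a deadline of June 22, 1999; May 24, 1999 is within that limit.
Step 5 — 7 and 28 days from May 24, 1999 (when the proxy materials are mailed) are May 31, 1999 and June 21, 1999 respectively; June 20, 1999 falls inside that range.
Step 6 — counting 73 days from June 20, 1999 (when the special meeting is convened) gives a deadline of September 1, 1999; June 22, 1999 is within that limit.
Step 7 — must wait 32 days from June 22, 1999 (when the certificate of approval is filed), so not before July 24, 1999; acted on July 21, 1999, 3 days prematurely.
Later steps need not be reached.

Step 7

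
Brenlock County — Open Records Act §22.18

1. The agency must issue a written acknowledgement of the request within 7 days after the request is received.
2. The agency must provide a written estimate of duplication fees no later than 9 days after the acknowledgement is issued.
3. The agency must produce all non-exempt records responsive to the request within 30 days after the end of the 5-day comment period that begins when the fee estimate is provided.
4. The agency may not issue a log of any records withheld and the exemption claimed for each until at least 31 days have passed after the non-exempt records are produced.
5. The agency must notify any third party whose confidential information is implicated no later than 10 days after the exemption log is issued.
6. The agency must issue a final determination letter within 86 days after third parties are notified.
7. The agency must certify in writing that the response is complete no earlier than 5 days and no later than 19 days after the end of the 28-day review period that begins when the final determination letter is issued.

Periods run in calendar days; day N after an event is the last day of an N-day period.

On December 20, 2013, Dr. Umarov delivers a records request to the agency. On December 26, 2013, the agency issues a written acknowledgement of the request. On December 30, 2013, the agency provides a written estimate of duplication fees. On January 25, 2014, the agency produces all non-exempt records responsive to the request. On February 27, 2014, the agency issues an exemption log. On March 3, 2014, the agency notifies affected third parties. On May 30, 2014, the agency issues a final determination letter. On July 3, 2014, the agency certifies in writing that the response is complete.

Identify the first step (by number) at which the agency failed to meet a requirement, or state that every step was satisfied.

Step 1: 7 days after December 20, 2013 (when the request is received) is December 27, 2013; December 26, 2013 is within that limit.
Step 2: 9 days after December 26, 2013 (when the acknowledgement is issued) is January 4, 2014; done December 30, 2013 — timely.
Step 3: 30 days after January 4, 2014 (end of the 5-day comment period, which began when the fee estimate is provided on December 30, 2013) is February 3, 2014; done January 25, 2014 — timely.
Step 4: the earliest permitted date is 31 days after January 25, 2014 (when the non-exempt records are produced), i.e. February 25, 2014; done February 27, 2014, after the minimum wait.
Step 5: 10 days after February 27, 2014 (when the exemption log is issued) is March 9, 2014; March 3, 2014 is within that limit.
Step 6: 86 days after March 3, 2014 (when third parties are notified) is May 28, 2014; May 30, 2014 misses that deadline by 2 days.
Later steps need not be reached.

Step 6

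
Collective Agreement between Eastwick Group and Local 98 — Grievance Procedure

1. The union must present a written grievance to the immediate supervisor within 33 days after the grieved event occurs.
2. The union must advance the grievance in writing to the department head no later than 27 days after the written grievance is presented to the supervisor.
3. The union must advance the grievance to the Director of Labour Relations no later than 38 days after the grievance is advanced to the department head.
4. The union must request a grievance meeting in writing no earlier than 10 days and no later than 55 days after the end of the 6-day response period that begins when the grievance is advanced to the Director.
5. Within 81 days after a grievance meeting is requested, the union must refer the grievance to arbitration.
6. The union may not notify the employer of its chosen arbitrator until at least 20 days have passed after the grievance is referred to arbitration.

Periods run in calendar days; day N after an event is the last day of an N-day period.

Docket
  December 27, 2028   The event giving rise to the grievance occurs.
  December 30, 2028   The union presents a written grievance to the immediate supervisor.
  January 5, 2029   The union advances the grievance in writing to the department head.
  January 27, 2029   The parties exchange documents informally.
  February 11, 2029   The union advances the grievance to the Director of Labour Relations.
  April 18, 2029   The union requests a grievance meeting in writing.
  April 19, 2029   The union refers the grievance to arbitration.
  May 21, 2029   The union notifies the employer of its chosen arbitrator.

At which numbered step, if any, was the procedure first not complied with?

Step 4

Step 1: 33 days after December 27, 2028 (when the grieved event occurs) is January 29, 2029; December 30, 2028 is within that limit.
Step 2: 27 days after December 30, 2028 (when the written grievance is presented to the supervisor) is January 26, 2029; done January 5, 2029 — timely.
Step 3: 38 days after January 5, 2029 (when the grievance is advanced to the department head) is February 12, 2029; done February 11, 2029 — timely.
Step 4: the window is 10–55 days after February 17, 2029 (end of the 6-day response period, which began when the grievance is advanced to the Director on February 11, 2029), so February 27, 2029 through April 13, 2029; done April 18, 2029 — 5 days after the window closed.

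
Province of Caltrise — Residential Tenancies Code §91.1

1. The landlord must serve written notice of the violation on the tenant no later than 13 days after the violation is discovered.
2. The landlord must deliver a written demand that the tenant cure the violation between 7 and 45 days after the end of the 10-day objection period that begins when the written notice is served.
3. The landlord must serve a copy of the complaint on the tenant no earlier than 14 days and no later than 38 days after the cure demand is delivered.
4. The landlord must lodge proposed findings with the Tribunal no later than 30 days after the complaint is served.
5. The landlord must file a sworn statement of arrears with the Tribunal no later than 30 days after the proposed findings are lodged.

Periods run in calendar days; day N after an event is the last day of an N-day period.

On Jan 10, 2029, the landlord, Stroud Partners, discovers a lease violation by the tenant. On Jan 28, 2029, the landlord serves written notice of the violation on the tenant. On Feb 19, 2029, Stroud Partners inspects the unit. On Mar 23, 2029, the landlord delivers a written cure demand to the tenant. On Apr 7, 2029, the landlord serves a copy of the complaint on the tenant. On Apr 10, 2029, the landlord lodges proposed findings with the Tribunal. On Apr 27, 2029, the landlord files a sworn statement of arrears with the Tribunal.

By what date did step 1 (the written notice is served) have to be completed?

Step 1 runs from Jan 10, 2029, when the violation is discovered. 13 days after Jan 10, 2029 is Jan 23, 2029.

Jan 23, 2029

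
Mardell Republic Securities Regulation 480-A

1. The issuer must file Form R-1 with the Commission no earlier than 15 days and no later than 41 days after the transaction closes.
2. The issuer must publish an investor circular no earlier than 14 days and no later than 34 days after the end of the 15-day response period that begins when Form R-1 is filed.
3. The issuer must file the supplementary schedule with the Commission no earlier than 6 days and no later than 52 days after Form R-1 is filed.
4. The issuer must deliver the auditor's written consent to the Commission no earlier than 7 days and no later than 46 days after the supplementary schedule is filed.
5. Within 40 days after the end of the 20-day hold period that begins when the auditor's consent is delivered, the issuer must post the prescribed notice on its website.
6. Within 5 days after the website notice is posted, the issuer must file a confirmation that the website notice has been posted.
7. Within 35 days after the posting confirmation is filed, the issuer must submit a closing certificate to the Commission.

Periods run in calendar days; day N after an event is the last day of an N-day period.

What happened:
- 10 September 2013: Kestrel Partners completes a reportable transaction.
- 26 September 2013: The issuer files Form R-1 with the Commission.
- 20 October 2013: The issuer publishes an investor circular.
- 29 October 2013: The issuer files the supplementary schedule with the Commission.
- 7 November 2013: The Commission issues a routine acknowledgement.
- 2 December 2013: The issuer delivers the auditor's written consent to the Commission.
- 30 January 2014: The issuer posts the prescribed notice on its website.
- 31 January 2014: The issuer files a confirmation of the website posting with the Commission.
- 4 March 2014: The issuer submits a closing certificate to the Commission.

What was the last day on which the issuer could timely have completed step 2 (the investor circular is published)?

14 November 2013

Form R-1 is filed on 26 September 2013; the 15-day response period therefore ends 11 October 2013, and step 2 runs from that date. The window is 14–34 days after 11 October 2013; it closes on 14 November 2013.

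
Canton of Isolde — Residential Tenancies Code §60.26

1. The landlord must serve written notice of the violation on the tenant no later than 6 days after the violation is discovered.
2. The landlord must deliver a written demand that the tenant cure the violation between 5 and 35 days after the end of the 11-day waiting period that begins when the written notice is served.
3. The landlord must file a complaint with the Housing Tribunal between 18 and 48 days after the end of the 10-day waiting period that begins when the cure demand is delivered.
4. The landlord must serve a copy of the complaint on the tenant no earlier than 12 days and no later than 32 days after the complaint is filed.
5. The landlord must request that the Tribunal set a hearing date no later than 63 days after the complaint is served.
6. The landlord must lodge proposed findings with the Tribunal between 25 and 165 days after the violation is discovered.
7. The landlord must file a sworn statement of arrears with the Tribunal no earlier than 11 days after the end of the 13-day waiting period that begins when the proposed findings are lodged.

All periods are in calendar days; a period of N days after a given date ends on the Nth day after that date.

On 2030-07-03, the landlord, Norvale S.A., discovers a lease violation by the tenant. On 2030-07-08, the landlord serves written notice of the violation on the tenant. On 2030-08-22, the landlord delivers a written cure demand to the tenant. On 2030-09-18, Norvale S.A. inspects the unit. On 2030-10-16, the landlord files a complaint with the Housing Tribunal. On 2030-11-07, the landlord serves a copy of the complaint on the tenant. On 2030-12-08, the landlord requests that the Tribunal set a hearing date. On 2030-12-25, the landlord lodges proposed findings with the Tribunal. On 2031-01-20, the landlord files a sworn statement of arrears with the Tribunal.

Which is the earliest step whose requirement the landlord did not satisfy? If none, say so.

Step 6

(1) due by 2030-07-03 + 6 days = 2030-07-09; completed 2030-07-08, before the deadline.
(2) the permitted window runs from 2030-07-19 + 5 = 2030-07-24 to 2030-07-19 + 35 = 2030-08-23; done 2030-08-22, which is between those dates.
(3) the permitted window runs from 2030-09-01 + 18 = 2030-09-19 to 2030-09-01 + 48 = 2030-10-19; 2030-10-16 falls inside that range.
(4) the permitted window runs from 2030-10-16 + 12 = 2030-10-28 to 2030-10-16 + 32 = 2030-11-17; done 2030-11-07, which is between those dates.
(5) due by 2030-11-07 + 63 days = 2031-01-09; 2030-12-08 is within that limit.
(6) the permitted window runs from 2030-07-03 + 25 = 2030-07-28 to 2030-07-03 + 165 = 2030-12-15; 2030-12-25 is 10 days past the end of the window.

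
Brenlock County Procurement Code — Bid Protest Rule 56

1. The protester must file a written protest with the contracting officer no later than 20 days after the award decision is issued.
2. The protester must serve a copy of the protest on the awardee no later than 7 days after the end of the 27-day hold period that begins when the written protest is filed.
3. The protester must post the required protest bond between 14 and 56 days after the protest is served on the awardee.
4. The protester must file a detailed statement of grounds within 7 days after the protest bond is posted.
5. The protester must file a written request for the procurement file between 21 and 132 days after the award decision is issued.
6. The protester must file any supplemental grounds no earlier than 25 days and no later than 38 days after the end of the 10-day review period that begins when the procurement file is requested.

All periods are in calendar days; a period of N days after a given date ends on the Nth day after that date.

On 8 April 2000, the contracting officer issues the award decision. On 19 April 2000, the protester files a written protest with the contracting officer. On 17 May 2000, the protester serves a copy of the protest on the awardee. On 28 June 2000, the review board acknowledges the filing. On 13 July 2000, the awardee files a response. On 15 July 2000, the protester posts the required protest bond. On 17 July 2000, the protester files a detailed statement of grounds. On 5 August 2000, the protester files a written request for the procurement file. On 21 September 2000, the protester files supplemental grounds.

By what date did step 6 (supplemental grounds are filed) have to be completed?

22 September 2000

The procurement file is requested on 5 August 2000; the 10-day review period therefore ends 15 August 2000, and step 6 runs from that date. The window is 25–38 days after 15 August 2000; it closes on 22 September 2000.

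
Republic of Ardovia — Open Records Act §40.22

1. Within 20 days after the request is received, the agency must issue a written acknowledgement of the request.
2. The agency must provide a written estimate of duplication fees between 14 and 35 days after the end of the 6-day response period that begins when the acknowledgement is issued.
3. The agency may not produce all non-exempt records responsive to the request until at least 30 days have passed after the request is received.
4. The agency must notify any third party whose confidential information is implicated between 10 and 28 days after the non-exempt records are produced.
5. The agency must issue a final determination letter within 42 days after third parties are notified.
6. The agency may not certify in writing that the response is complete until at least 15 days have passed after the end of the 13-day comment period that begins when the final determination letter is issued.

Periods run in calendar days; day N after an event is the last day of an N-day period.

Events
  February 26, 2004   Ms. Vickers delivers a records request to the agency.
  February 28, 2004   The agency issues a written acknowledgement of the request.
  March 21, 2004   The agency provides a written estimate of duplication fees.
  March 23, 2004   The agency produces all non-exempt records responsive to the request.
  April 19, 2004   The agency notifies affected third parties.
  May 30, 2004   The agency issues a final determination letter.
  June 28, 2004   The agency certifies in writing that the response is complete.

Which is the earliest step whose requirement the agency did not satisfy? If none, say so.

Step 1: 20 days after February 26, 2004 (when the request is received) is March 17, 2004; completed February 28, 2004, before the deadline.
Step 2: the window is 14–35 days after March 5, 2004 (end of the 6-day response period, which began when the acknowledgement is issued on February 28, 2004), so March 19, 2004 through April 9, 2004; done March 21, 2004 — within the window.
Step 3: the earliest permitted date is 30 days after February 26, 2004 (when the request is received), i.e. March 27, 2004; March 23, 2004 is 4 days before the earliest permitted date.

Step 3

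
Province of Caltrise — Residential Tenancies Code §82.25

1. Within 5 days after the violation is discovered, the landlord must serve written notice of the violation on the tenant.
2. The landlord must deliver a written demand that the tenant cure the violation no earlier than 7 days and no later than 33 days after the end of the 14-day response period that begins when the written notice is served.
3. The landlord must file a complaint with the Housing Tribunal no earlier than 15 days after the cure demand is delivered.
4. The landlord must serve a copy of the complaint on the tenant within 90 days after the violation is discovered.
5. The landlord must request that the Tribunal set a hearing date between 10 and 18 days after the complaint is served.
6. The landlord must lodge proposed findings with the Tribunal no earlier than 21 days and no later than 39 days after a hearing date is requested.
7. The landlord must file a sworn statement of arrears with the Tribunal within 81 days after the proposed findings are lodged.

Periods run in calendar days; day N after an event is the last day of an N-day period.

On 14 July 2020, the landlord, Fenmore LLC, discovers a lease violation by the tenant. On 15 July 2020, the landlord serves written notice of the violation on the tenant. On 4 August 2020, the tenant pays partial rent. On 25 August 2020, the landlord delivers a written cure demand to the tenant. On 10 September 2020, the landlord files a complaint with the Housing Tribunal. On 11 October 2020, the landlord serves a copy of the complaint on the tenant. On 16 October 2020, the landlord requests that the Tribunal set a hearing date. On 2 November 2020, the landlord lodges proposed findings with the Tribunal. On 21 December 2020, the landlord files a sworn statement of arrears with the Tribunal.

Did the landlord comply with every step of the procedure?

No

Step 1 — counting 5 days from 14 July 2020 (when the violation is discovered) gives a deadline of 19 July 2020; done 15 July 2020 — timely.
Step 2 — 7 and 33 days from 29 July 2020 (end of the 14-day response period, which began when the written notice is served on 15 July 2020) are 5 August 2020 and 31 August 2020 respectively; done 25 August 2020 — within the window.
Step 3 — must wait 15 days from 25 August 2020 (when the cure demand is delivered), so not before 9 September 2020; done 10 September 2020 — permitted.
Step 4 — counting 90 days from 14 July 2020 (when the violation is discovered) gives a deadline of 12 October 2020; 11 October 2020 is within that limit.
Step 5 — 10 and 18 days from 11 October 2020 (when the complaint is served) are 21 October 2020 and 29 October 2020 respectively; 16 October 2020 is 5 days too early.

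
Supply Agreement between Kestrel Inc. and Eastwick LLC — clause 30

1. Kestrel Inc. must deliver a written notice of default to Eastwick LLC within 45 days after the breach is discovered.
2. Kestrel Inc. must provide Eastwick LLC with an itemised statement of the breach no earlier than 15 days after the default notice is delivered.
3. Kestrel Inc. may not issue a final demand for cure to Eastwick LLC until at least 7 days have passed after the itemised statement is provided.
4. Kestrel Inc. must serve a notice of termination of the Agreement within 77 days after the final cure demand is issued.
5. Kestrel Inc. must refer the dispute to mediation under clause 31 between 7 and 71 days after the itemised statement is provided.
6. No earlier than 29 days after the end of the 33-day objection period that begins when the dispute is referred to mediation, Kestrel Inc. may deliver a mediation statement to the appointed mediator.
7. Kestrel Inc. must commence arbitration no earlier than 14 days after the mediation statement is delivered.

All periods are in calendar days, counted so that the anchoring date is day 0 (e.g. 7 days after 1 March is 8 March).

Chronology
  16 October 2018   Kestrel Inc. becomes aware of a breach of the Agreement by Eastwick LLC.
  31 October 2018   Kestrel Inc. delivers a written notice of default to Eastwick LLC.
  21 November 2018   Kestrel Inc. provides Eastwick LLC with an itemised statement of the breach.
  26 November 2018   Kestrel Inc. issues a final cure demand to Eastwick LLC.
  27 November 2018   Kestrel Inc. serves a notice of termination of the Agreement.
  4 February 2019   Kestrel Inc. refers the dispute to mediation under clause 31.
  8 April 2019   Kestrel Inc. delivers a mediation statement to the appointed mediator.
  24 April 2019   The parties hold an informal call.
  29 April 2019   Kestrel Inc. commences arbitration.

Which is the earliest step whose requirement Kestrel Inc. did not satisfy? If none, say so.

Step 3

Step 1: 45 days after 16 October 2018 (when the breach is discovered) is 30 November 2018; completed 31 October 2018, before the deadline.
Step 2: the earliest permitted date is 15 days after 31 October 2018 (when the default notice is delivered), i.e. 15 November 2018; done 21 November 2018, after the minimum wait.
Step 3: the earliest permitted date is 7 days after 21 November 2018 (when the itemised statement is provided), i.e. 28 November 2018; done 26 November 2018 — 2 days too early.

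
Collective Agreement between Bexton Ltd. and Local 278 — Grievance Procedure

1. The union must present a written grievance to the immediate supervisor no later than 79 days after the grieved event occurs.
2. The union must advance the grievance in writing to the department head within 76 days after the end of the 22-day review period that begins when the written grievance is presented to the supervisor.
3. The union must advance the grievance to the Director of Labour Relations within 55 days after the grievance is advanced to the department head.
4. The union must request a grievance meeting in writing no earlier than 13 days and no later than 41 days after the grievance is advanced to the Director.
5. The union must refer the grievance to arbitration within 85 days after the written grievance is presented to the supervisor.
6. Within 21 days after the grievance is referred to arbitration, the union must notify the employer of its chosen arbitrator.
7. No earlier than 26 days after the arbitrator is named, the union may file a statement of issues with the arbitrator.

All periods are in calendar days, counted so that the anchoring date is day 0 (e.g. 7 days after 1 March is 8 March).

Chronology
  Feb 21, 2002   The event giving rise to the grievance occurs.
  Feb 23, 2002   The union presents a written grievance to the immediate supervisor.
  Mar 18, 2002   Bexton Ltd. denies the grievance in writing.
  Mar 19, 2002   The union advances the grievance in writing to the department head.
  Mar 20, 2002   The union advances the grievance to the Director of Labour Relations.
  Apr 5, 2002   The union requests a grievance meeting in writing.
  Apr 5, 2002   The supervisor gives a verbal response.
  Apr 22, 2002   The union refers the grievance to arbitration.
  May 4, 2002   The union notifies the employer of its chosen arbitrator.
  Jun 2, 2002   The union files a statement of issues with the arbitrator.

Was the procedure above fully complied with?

Step 1 — counting 79 days from Feb 21, 2002 (when the grieved event occurs) gives a deadline of May 11, 2002; completed Feb 23, 2002, before the deadline.
Step 2 — counting 76 days from Mar 17, 2002 (end of the 22-day review period, which began when the written grievance is presented to the supervisor on Feb 23, 2002) gives a deadline of Jun 1, 2002; Mar 19, 2002 is within that limit.
Step 3 — counting 55 days from Mar 19, 2002 (when the grievance is advanced to the department head) gives a deadline of May 13, 2002; done Mar 20, 2002 — timely.
Step 4 — 13 and 41 days from Mar 20, 2002 (when the grievance is advanced to the Director) are Apr 2, 2002 and Apr 30, 2002 respectively; done Apr 5, 2002 — within the window.
Step 5 — counting 85 days from Feb 23, 2002 (when the written grievance is presented to the supervisor) gives a deadline of May 19, 2002; done Apr 22, 2002 — timely.
Step 6 — counting 21 days from Apr 22, 2002 (when the grievance is referred to arbitration) gives a deadline of May 13, 2002; May 4, 2002 is within that limit.
Step 7 — must wait 26 days from May 4, 2002 (when the arbitrator is named), so not before May 30, 2002; done Jun 2, 2002 — permitted.

Yes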